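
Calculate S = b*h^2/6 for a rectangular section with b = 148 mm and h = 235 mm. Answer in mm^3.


S = b * h^2 / 6
= 148 * 235^2 / 6
= 148 * 55225 / 6
= 1362216.67 mm^3

1362216.67 mm^3


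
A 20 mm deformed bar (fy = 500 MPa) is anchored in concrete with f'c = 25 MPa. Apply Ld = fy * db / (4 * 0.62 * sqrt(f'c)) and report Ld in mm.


Ld = (fy * db) / (4 * 0.62 * sqrt(f'c))
= (500 * 20) / (4 * 0.62 * sqrt(25))
= 10000 / 12.4
= 806.45 mm

806.45 mm


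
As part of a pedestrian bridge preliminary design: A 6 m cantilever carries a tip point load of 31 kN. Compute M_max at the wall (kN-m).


For a cantilever with a point load at the free end:
M_max = P * L = 31 * 6 = 186 kN-m

186 kN-m


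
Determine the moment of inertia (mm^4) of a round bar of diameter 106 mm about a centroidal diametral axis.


r = d / 2 = 106 / 2 = 53.0 mm
I = pi * r^4 / 4 = pi * 53.0^4 / 4
= 6197169.29 mm^4

6197169.29 mm^4


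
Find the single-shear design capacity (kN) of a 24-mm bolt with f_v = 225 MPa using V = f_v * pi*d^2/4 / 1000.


A = pi * d^2 / 4 = pi * 24^2 / 4 = 452.3893 mm^2
V = f_v * A / 1000 = 225 * 452.3893 / 1000
= 101.7876 kN

101.7876 kN


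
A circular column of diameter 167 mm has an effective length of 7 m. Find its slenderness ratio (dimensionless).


Radius of gyration r = d / 4 = 167 / 4 = 41.75 mm
L_eff = 7000.0 mm
Slenderness ratio = L / r = 7000.0 / 41.75 = 167.66 (dimensionless)

167.66 (dimensionless)


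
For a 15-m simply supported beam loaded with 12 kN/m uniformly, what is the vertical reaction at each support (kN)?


Total load = w * L = 12 * 15 = 180 kN
By symmetry, each reaction R = total / 2 = 180 / 2 = 90.0 kN

90.0 kN


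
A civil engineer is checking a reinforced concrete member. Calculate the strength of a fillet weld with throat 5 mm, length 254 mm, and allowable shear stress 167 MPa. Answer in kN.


Strength = throat * length * allowable stress
= 5 * 254 * 167 N
= 212090 N
= 212.09 kN

212.09 kN


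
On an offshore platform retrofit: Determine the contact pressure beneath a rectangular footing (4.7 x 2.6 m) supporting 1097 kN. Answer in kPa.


A = 4.7 * 2.6 = 12.22 m^2
q = P / A = 1097 / 12.22
= 89.7709 kPa

89.7709 kPa


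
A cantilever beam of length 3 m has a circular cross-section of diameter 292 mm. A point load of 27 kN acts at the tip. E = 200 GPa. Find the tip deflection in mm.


I = pi * d^4 / 64 = pi * 292^4 / 64 = 356862821.2 mm^4
L = 3000.0 mm, P = 27000.0 N, E = 200000.0 MPa
delta = P * L^3 / (3 * E * I)
= 27000.0 * 3000.0^3 / (3 * 200000.0 * 356862821.2)
= 3.4047 mm

3.4047 mm


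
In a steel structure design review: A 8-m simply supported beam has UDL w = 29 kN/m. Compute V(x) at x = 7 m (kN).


R_A = w * L / 2 = 29 * 8 / 2 = 116.0 kN
V(x) = R_A - w * x = 116.0 - 29 * 7
= -87.0 kN

-87.0 kN


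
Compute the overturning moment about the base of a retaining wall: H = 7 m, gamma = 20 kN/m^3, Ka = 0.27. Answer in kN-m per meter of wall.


Pa = 0.5 * Ka * gamma * H^2
= 0.5 * 0.27 * 20 * 7^2
= 132.3 kN/m
Arm = H / 3 = 7 / 3 = 2.3333 m
Mo = Pa * arm = Pa * H / 3 = 132.3 * 7 / 3 = 308.7 kN-m/m

308.7 kN-m/m


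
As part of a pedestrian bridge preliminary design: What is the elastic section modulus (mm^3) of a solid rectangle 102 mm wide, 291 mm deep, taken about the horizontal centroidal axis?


S = b * h^2 / 6
= 102 * 291^2 / 6
= 102 * 84681 / 6
= 1439577.0 mm^3

1439577.0 mm^3


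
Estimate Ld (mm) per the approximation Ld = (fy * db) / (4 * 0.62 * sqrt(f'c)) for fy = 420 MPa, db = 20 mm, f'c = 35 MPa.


Ld = (fy * db) / (4 * 0.62 * sqrt(f'c))
= (420 * 20) / (4 * 0.62 * sqrt(35))
= 8400 / 14.6719
= 572.52 mm

572.52 mm


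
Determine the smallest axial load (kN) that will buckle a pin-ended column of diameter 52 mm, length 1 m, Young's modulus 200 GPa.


I = pi * d^4 / 64 = 358908.11 mm^4
L = 1000.0 mm
P_cr = pi^2 * E * I / L^2
= 9.8696 * 200000.0 * 358908.11 / 1000.0^2
= 708456.21 N = 708.4562 kN

708.4562 kN


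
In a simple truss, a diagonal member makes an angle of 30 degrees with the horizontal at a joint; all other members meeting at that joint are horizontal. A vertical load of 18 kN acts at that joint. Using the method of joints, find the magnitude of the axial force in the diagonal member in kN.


At the joint, only the diagonal has a vertical component, so vertical equilibrium gives:
F * sin(30) = 18
F = 18 / sin(30)
= 18 / 0.5
= 36.0 kN

36.0 kN


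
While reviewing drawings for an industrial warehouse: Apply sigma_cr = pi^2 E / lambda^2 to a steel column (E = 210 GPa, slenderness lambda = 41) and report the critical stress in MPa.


sigma_cr = pi^2 * E / lambda^2
= 9.8696 * 210000.0 / 41^2
= 9.8696 * 210000.0 / 1681
= 1232.9666 MPa

1232.9666 MPa


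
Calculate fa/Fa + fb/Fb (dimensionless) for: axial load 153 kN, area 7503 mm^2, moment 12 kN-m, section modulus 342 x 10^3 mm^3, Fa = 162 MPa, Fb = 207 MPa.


f_a = P / A = 153000.0 / 7503 = 20.3918 MPa
f_b = M / S = 12000000.0 / 342000.0 = 35.0877 MPa
Ratio = f_a / Fa + f_b / Fb
= 20.3918 / 162 + 35.0877 / 207
= 0.2954 (dimensionless)

0.2954 (dimensionless)


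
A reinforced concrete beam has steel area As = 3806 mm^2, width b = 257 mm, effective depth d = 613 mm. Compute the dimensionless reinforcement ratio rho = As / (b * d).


rho = As / (b * d)
= 3806 / (257 * 613)
= 3806 / 157541
= 0.024159 (dimensionless)

0.024159 (dimensionless)


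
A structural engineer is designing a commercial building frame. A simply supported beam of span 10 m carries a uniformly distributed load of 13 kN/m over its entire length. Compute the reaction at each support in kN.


Total load = w * L = 13 * 10 = 130 kN
By symmetry, each reaction R = total / 2 = 130 / 2 = 65.0 kN

65.0 kN


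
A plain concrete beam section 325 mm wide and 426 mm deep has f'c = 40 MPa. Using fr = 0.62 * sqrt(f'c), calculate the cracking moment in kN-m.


fr = 0.62 * sqrt(40) = 0.62 * 6.3246 = 3.9212 MPa
I = 325 * 426^3 / 12 = 2093779350.0 mm^4
y_t = 213.0 mm
M_cr = fr * I / y_t = 3.9212 * 2093779350.0 / 213.0 N-mm
= 38.5454 kN-m

38.5454 kN-m


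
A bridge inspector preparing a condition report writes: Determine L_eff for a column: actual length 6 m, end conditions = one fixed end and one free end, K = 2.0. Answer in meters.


L_eff = K * L
= 2.0 * 6
= 12.0 m

12.0 m


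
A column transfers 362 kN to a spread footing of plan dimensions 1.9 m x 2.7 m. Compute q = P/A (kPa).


A = 1.9 * 2.7 = 5.13 m^2
q = P / A = 362 / 5.13
= 70.5653 kPa

70.5653 kPa


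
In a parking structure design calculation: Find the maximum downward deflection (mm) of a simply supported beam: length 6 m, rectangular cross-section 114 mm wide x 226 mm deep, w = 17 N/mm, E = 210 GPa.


I = 114 * 226^3 / 12 = 109660172.0 mm^4
L = 6000.0 mm, w = 17 N/mm, E = 210000.0 MPa
delta = 5 * w * L^4 / (384 * E * I)
= 5 * 17 * 6000.0^4 / (384 * 210000.0 * 109660172.0)
= 12.4573 mm

12.4573 mm


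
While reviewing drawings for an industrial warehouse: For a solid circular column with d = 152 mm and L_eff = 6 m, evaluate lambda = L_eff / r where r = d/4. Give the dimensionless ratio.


Radius of gyration r = d / 4 = 152 / 4 = 38.0 mm
L_eff = 6000.0 mm
Slenderness ratio = L / r = 6000.0 / 38.0 = 157.89 (dimensionless)

157.89 (dimensionless)


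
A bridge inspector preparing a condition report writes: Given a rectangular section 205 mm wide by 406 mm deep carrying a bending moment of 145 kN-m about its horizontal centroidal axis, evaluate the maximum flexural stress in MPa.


I = b * h^3 / 12 = 205 * 406^3 / 12 = 1143275023.33 mm^4
y = h / 2 = 406 / 2 = 203.0 mm
M = 145 kN-m = 145000000.0 N-mm
sigma = M * y / I = 145000000.0 * 203.0 / 1143275023.33
= 25.75 MPa

25.75 MPa


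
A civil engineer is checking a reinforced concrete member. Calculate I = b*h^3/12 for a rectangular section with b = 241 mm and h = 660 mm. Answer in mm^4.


I = b * h^3 / 12
= 241 * 660^3 / 12
= 241 * 287496000 / 12
= 5773878000.0 mm^4

5773878000.0 mm^4


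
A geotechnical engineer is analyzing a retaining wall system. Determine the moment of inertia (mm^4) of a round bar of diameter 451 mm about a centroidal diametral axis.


r = d / 2 = 451 / 2 = 225.5 mm
I = pi * r^4 / 4 = pi * 225.5^4 / 4
= 2030841671.35 mm^4

2030841671.35 mm^4


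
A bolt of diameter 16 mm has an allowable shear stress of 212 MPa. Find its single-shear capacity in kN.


A = pi * d^2 / 4 = pi * 16^2 / 4 = 201.0619 mm^2
V = f_v * A / 1000 = 212 * 201.0619 / 1000
= 42.6251 kN

42.6251 kN


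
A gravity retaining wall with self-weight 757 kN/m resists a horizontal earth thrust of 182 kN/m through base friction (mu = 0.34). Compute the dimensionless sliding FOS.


Resisting force = mu * W = 0.34 * 757 = 257.38 kN/m
FOS = Resisting / Driving = 257.38 / 182
= 1.4142 (dimensionless)

1.4142 (dimensionless)


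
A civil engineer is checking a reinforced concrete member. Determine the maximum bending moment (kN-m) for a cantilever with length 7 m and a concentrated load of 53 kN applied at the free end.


For a cantilever with a point load at the free end:
M_max = P * L = 53 * 7 = 371 kN-m

371 kN-m


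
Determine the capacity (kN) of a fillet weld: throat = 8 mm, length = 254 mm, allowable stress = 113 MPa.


Strength = throat * length * allowable stress
= 8 * 254 * 113 N
= 229616 N
= 229.62 kN

229.62 kN


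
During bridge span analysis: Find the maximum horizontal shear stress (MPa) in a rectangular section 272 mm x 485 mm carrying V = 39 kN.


A = b * h = 272 * 485 = 131920 mm^2
V = 39 kN = 39000.0 N
tau_max = 1.5 * V / A = 1.5 * 39000.0 / 131920
= 0.4435 MPa

0.4435 MPa


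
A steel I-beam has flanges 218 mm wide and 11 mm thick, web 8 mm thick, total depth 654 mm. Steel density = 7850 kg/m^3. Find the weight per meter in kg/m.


A_flanges = 2 * 218 * 11 = 4796 mm^2
A_web = (654 - 2 * 11) * 8 = 5056 mm^2
A_total = 4796 + 5056 = 9852 mm^2 = 0.009852 m^2
Weight = rho * A = 7850 * 0.009852 = 77.3382 kg/m

77.3382 kg/m


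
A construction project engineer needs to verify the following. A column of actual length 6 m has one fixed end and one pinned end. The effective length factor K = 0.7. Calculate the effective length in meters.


L_eff = K * L
= 0.7 * 6
= 4.2 m

4.2 m


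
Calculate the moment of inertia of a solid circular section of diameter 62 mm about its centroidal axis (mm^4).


r = d / 2 = 62 / 2 = 31.0 mm
I = pi * r^4 / 4 = pi * 31.0^4 / 4
= 725331.7 mm^4

725331.7 mm^4


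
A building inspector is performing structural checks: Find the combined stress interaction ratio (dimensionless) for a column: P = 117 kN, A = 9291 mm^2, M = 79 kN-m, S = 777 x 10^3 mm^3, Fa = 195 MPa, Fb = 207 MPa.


f_a = P / A = 117000.0 / 9291 = 12.5928 MPa
f_b = M / S = 79000000.0 / 777000.0 = 101.6731 MPa
Ratio = f_a / Fa + f_b / Fb
= 12.5928 / 195 + 101.6731 / 207
= 0.5558 (dimensionless)

0.5558 (dimensionless)


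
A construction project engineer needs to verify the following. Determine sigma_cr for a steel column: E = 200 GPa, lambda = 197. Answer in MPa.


sigma_cr = pi^2 * E / lambda^2
= 9.8696 * 200000.0 / 197^2
= 9.8696 * 200000.0 / 38809
= 50.8625 MPa

50.8625 MPa


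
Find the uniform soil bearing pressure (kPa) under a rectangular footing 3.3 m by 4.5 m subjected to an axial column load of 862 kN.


A = 3.3 * 4.5 = 14.85 m^2
q = P / A = 862 / 14.85
= 58.0471 kPa

58.0471 kPa


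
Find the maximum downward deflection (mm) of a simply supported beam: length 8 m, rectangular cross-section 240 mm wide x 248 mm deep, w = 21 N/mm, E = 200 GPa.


I = 240 * 248^3 / 12 = 305059840.0 mm^4
L = 8000.0 mm, w = 21 N/mm, E = 200000.0 MPa
delta = 5 * w * L^4 / (384 * E * I)
= 5 * 21 * 8000.0^4 / (384 * 200000.0 * 305059840.0)
= 18.3571 mm

18.3571 mm


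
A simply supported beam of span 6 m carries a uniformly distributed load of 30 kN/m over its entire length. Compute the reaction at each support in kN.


Total load = w * L = 30 * 6 = 180 kN
By symmetry, each reaction R = total / 2 = 180 / 2 = 90.0 kN

90.0 kN


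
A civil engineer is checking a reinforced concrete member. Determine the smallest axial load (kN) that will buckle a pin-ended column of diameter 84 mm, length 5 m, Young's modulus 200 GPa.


I = pi * d^4 / 64 = 2443920.32 mm^4
L = 5000.0 mm
P_cr = pi^2 * E * I / L^2
= 9.8696 * 200000.0 * 2443920.32 / 5000.0^2
= 192964.21 N = 192.9642 kN

192.9642 kN


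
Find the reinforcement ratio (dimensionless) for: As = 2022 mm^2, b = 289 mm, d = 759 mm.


rho = As / (b * d)
= 2022 / (289 * 759)
= 2022 / 219351
= 0.009218 (dimensionless)

0.009218 (dimensionless)


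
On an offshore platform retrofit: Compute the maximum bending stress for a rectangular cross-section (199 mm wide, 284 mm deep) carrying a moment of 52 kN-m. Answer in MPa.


I = b * h^3 / 12 = 199 * 284^3 / 12 = 379862874.67 mm^4
y = h / 2 = 284 / 2 = 142.0 mm
M = 52 kN-m = 52000000.0 N-mm
sigma = M * y / I = 52000000.0 * 142.0 / 379862874.67
= 19.44 MPa

19.44 MPa


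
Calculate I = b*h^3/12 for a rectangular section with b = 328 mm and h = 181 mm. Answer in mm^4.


I = b * h^3 / 12
= 328 * 181^3 / 12
= 328 * 5929741 / 12
= 162079587.33 mm^4

162079587.33 mm^4


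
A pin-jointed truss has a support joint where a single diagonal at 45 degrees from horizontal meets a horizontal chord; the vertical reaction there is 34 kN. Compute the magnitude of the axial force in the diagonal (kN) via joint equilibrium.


At the joint, only the diagonal has a vertical component, so vertical equilibrium gives:
F * sin(45) = 34
F = 34 / sin(45)
= 34 / 0.707107
= 48.08 kN

48.08 kN


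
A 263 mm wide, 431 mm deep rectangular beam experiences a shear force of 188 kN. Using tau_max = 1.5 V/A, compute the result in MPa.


A = b * h = 263 * 431 = 113353 mm^2
V = 188 kN = 188000.0 N
tau_max = 1.5 * V / A = 1.5 * 188000.0 / 113353
= 2.4878 MPa

2.4878 MPa


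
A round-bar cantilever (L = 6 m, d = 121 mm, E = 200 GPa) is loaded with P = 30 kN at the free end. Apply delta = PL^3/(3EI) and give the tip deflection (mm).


I = pi * d^4 / 64 = pi * 121^4 / 64 = 10522316.97 mm^4
L = 6000.0 mm, P = 30000.0 N, E = 200000.0 MPa
delta = P * L^3 / (3 * E * I)
= 30000.0 * 6000.0^3 / (3 * 200000.0 * 10522316.97)
= 1026.3899 mm

1026.3899 mm


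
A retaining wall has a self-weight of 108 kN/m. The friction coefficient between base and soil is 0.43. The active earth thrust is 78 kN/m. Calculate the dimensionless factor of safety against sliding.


Resisting force = mu * W = 0.43 * 108 = 46.44 kN/m
FOS = Resisting / Driving = 46.44 / 78
= 0.5954 (dimensionless)

0.5954 (dimensionless)


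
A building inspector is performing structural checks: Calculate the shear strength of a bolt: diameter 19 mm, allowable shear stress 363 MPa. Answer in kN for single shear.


A = pi * d^2 / 4 = pi * 19^2 / 4 = 283.5287 mm^2
V = f_v * A / 1000 = 363 * 283.5287 / 1000
= 102.9209 kN

102.9209 kN


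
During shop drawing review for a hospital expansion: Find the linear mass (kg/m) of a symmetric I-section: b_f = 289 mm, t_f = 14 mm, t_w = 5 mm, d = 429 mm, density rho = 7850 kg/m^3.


A_flanges = 2 * 289 * 14 = 8092 mm^2
A_web = (429 - 2 * 14) * 5 = 2005 mm^2
A_total = 8092 + 2005 = 10097 mm^2 = 0.010097 m^2
Weight = rho * A = 7850 * 0.010097 = 79.2614 kg/m

79.2614 kg/m


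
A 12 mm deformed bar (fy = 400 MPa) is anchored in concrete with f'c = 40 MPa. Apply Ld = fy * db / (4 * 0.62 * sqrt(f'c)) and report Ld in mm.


Ld = (fy * db) / (4 * 0.62 * sqrt(f'c))
= (400 * 12) / (4 * 0.62 * sqrt(40))
= 4800 / 15.6849
= 306.03 mm

306.03 mm


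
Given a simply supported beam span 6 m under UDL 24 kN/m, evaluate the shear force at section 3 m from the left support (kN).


R_A = w * L / 2 = 24 * 6 / 2 = 72.0 kN
V(x) = R_A - w * x = 72.0 - 24 * 3
= 0.0 kN

0.0 kN


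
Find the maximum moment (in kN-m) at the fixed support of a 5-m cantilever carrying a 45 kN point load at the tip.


For a cantilever with a point load at the free end:
M_max = P * L = 45 * 5 = 225 kN-m

225 kN-m


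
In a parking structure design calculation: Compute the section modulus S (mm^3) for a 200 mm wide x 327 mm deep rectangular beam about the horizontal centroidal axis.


S = b * h^2 / 6
= 200 * 327^2 / 6
= 200 * 106929 / 6
= 3564300.0 mm^3

3564300.0 mm^3


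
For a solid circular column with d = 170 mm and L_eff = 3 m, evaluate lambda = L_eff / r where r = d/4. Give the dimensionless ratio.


Radius of gyration r = d / 4 = 170 / 4 = 42.5 mm
L_eff = 3000.0 mm
Slenderness ratio = L / r = 3000.0 / 42.5 = 70.59 (dimensionless)

70.59 (dimensionless)


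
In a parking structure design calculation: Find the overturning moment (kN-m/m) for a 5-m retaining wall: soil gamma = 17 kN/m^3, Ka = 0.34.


Pa = 0.5 * Ka * gamma * H^2
= 0.5 * 0.34 * 17 * 5^2
= 72.25 kN/m
Arm = H / 3 = 5 / 3 = 1.6667 m
Mo = Pa * arm = Pa * H / 3 = 72.25 * 5 / 3 = 120.4167 kN-m/m

120.4167 kN-m/m


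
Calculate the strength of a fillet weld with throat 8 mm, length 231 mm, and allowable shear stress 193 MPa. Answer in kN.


Strength = throat * length * allowable stress
= 8 * 231 * 193 N
= 356664 N
= 356.66 kN

356.66 kN


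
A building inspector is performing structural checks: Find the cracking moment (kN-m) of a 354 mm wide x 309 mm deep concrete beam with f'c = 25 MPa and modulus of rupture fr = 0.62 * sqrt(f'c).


fr = 0.62 * sqrt(25) = 0.62 * 5.0 = 3.1 MPa
I = 354 * 309^3 / 12 = 870357055.5 mm^4
y_t = 154.5 mm
M_cr = fr * I / y_t = 3.1 * 870357055.5 / 154.5 N-mm
= 17.4635 kN-m

17.4635 kN-m


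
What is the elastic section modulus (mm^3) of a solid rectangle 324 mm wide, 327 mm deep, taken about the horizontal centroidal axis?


S = b * h^2 / 6
= 324 * 327^2 / 6
= 324 * 106929 / 6
= 5774166.0 mm^3

5774166.0 mm^3


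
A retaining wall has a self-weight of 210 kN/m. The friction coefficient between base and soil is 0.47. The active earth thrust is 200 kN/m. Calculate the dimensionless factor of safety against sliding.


Resisting force = mu * W = 0.47 * 210 = 98.7 kN/m
FOS = Resisting / Driving = 98.7 / 200
= 0.4935 (dimensionless)

0.4935 (dimensionless)


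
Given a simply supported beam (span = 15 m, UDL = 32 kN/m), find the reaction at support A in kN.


Total load = w * L = 32 * 15 = 480 kN
By symmetry, each reaction R = total / 2 = 480 / 2 = 240.0 kN

240.0 kN


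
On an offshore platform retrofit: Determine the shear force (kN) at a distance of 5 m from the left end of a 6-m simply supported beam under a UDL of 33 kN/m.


R_A = w * L / 2 = 33 * 6 / 2 = 99.0 kN
V(x) = R_A - w * x = 99.0 - 33 * 5
= -66.0 kN

-66.0 kN


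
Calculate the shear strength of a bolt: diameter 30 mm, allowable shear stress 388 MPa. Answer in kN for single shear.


A = pi * d^2 / 4 = pi * 30^2 / 4 = 706.8583 mm^2
V = f_v * A / 1000 = 388 * 706.8583 / 1000
= 274.261 kN

274.261 kN


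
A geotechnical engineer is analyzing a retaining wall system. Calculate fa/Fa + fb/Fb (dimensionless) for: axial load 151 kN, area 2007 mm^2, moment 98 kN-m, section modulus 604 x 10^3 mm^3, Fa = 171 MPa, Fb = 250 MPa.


f_a = P / A = 151000.0 / 2007 = 75.2367 MPa
f_b = M / S = 98000000.0 / 604000.0 = 162.2517 MPa
Ratio = f_a / Fa + f_b / Fb
= 75.2367 / 171 + 162.2517 / 250
= 1.089 (dimensionless)

1.089 (dimensionless)


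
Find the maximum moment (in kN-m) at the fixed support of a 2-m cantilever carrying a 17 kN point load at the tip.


For a cantilever with a point load at the free end:
M_max = P * L = 17 * 2 = 34 kN-m

34 kN-m


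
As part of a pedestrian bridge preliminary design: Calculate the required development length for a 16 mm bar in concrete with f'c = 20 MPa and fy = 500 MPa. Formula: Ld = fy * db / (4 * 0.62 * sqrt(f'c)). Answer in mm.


Ld = (fy * db) / (4 * 0.62 * sqrt(f'c))
= (500 * 16) / (4 * 0.62 * sqrt(20))
= 8000 / 11.0909
= 721.31 mm

721.31 mm


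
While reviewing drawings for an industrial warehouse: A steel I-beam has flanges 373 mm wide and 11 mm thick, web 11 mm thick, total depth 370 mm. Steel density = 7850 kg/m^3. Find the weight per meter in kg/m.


A_flanges = 2 * 373 * 11 = 8206 mm^2
A_web = (370 - 2 * 11) * 11 = 3828 mm^2
A_total = 8206 + 3828 = 12034 mm^2 = 0.012034 m^2
Weight = rho * A = 7850 * 0.012034 = 94.4669 kg/m

94.4669 kg/m


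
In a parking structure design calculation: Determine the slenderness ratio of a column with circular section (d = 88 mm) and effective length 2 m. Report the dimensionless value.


Radius of gyration r = d / 4 = 88 / 4 = 22.0 mm
L_eff = 2000.0 mm
Slenderness ratio = L / r = 2000.0 / 22.0 = 90.91 (dimensionless)

90.91 (dimensionless)


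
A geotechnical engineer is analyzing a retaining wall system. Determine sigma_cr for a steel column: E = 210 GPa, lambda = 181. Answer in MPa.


sigma_cr = pi^2 * E / lambda^2
= 9.8696 * 210000.0 / 181^2
= 9.8696 * 210000.0 / 32761
= 63.2648 MPa

63.2648 MPa


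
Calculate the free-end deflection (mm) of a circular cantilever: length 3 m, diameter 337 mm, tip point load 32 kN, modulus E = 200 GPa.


I = pi * d^4 / 64 = pi * 337^4 / 64 = 633125057.57 mm^4
L = 3000.0 mm, P = 32000.0 N, E = 200000.0 MPa
delta = P * L^3 / (3 * E * I)
= 32000.0 * 3000.0^3 / (3 * 200000.0 * 633125057.57)
= 2.2744 mm

2.2744 mm


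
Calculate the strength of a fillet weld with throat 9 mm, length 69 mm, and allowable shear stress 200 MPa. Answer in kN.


Strength = throat * length * allowable stress
= 9 * 69 * 200 N
= 124200 N
= 124.2 kN

124.2 kN


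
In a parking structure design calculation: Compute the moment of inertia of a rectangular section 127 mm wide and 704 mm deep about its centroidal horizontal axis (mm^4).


I = b * h^3 / 12
= 127 * 704^3 / 12
= 127 * 348913664 / 12
= 3692669610.67 mm^4

3692669610.67 mm^4


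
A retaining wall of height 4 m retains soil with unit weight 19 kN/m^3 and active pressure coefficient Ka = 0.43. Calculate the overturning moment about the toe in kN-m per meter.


Pa = 0.5 * Ka * gamma * H^2
= 0.5 * 0.43 * 19 * 4^2
= 65.36 kN/m
Arm = H / 3 = 4 / 3 = 1.3333 m
Mo = Pa * arm = Pa * H / 3 = 65.36 * 4 / 3 = 87.1467 kN-m/m

87.1467 kN-m/m


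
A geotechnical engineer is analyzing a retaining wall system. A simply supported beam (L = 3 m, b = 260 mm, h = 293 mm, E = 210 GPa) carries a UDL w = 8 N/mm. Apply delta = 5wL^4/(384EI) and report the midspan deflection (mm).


I = 260 * 293^3 / 12 = 544998068.33 mm^4
L = 3000.0 mm, w = 8 N/mm, E = 210000.0 MPa
delta = 5 * w * L^4 / (384 * E * I)
= 5 * 8 * 3000.0^4 / (384 * 210000.0 * 544998068.33)
= 0.0737 mm

0.0737 mm


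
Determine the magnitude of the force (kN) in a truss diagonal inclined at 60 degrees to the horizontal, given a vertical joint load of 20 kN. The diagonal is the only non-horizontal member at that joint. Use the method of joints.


At the joint, only the diagonal has a vertical component, so vertical equilibrium gives:
F * sin(60) = 20
F = 20 / sin(60)
= 20 / 0.866025
= 23.09 kN

23.09 kN


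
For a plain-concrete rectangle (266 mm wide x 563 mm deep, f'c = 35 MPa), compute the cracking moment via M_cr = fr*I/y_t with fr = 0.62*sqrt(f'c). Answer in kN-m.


fr = 0.62 * sqrt(35) = 0.62 * 5.9161 = 3.668 MPa
I = 266 * 563^3 / 12 = 3955720291.83 mm^4
y_t = 281.5 mm
M_cr = fr * I / y_t = 3.668 * 3955720291.83 / 281.5 N-mm
= 51.5434 kN-m

51.5434 kN-m


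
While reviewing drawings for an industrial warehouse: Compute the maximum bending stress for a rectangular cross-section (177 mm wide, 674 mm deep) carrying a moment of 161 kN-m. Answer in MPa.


I = b * h^3 / 12 = 177 * 674^3 / 12 = 4516184854.0 mm^4
y = h / 2 = 674 / 2 = 337.0 mm
M = 161 kN-m = 161000000.0 N-mm
sigma = M * y / I = 161000000.0 * 337.0 / 4516184854.0
= 12.01 MPa

12.01 MPa


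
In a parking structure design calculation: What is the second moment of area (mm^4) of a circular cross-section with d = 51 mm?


r = d / 2 = 51 / 2 = 25.5 mm
I = pi * r^4 / 4 = pi * 25.5^4 / 4
= 332086.03 mm^4

332086.03 mm^4


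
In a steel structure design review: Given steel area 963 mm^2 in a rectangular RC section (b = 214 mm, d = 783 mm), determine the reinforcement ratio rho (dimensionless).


rho = As / (b * d)
= 963 / (214 * 783)
= 963 / 167562
= 0.005747 (dimensionless)

0.005747 (dimensionless)


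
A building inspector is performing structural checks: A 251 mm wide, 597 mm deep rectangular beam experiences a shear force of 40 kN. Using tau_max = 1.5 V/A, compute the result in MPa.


A = b * h = 251 * 597 = 149847 mm^2
V = 40 kN = 40000.0 N
tau_max = 1.5 * V / A = 1.5 * 40000.0 / 149847
= 0.4004 MPa

0.4004 MPa


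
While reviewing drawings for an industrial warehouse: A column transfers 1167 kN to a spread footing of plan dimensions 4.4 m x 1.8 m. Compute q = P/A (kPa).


A = 4.4 * 1.8 = 7.92 m^2
q = P / A = 1167 / 7.92
= 147.3485 kPa

147.3485 kPa


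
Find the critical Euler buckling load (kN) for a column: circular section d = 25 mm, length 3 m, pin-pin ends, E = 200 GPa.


I = pi * d^4 / 64 = 19174.76 mm^4
L = 3000.0 mm
P_cr = pi^2 * E * I / L^2
= 9.8696 * 200000.0 * 19174.76 / 3000.0^2
= 4205.5 N = 4.2055 kN

4.2055 kN


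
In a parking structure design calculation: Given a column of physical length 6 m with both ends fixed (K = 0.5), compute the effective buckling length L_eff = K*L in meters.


L_eff = K * L
= 0.5 * 6
= 3.0 m

3.0 m


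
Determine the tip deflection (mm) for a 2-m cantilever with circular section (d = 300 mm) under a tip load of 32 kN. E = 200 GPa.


I = pi * d^4 / 64 = pi * 300^4 / 64 = 397607820.22 mm^4
L = 2000.0 mm, P = 32000.0 N, E = 200000.0 MPa
delta = P * L^3 / (3 * E * I)
= 32000.0 * 2000.0^3 / (3 * 200000.0 * 397607820.22)
= 1.0731 mm

1.0731 mm


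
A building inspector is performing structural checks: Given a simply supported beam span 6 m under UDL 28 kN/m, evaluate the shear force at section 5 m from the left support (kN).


R_A = w * L / 2 = 28 * 6 / 2 = 84.0 kN
V(x) = R_A - w * x = 84.0 - 28 * 5
= -56.0 kN

-56.0 kN


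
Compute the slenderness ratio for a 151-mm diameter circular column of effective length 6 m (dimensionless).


Radius of gyration r = d / 4 = 151 / 4 = 37.75 mm
L_eff = 6000.0 mm
Slenderness ratio = L / r = 6000.0 / 37.75 = 158.94 (dimensionless)

158.94 (dimensionless)


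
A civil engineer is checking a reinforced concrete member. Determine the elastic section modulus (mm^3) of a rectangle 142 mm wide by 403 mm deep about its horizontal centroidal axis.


S = b * h^2 / 6
= 142 * 403^2 / 6
= 142 * 162409 / 6
= 3843679.67 mm^3

3843679.67 mm^3


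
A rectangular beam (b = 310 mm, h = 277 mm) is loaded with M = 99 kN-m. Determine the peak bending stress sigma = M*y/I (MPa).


I = b * h^3 / 12 = 310 * 277^3 / 12 = 549059935.83 mm^4
y = h / 2 = 277 / 2 = 138.5 mm
M = 99 kN-m = 99000000.0 N-mm
sigma = M * y / I = 99000000.0 * 138.5 / 549059935.83
= 24.97 MPa

24.97 MPa


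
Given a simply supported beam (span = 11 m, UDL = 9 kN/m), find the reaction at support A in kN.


Total load = w * L = 9 * 11 = 99 kN
By symmetry, each reaction R = total / 2 = 99 / 2 = 49.5 kN

49.5 kN


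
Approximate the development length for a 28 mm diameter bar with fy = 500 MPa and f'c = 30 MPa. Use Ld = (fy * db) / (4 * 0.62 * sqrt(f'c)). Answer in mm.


Ld = (fy * db) / (4 * 0.62 * sqrt(f'c))
= (500 * 28) / (4 * 0.62 * sqrt(30))
= 14000 / 13.5835
= 1030.66 mm

1030.66 mm


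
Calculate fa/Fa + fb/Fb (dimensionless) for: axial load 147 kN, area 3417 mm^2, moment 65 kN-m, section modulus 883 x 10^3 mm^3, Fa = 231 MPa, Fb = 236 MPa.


f_a = P / A = 147000.0 / 3417 = 43.0202 MPa
f_b = M / S = 65000000.0 / 883000.0 = 73.6127 MPa
Ratio = f_a / Fa + f_b / Fb
= 43.0202 / 231 + 73.6127 / 236
= 0.4982 (dimensionless)

0.4982 (dimensionless)


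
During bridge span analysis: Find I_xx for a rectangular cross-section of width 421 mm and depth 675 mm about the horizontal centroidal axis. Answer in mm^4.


I = b * h^3 / 12
= 421 * 675^3 / 12
= 421 * 307546875 / 12
= 10789769531.25 mm^4

10789769531.25 mm^4


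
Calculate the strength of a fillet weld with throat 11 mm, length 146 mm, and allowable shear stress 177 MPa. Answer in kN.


Strength = throat * length * allowable stress
= 11 * 146 * 177 N
= 284262 N
= 284.26 kN

284.26 kN


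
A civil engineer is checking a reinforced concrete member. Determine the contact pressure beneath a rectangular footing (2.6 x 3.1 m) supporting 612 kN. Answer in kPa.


A = 2.6 * 3.1 = 8.06 m^2
q = P / A = 612 / 8.06
= 75.9305 kPa

75.9305 kPa


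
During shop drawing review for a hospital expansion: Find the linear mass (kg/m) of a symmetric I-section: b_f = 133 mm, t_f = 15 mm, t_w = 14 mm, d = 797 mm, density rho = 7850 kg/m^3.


A_flanges = 2 * 133 * 15 = 3990 mm^2
A_web = (797 - 2 * 15) * 14 = 10738 mm^2
A_total = 3990 + 10738 = 14728 mm^2 = 0.014728 m^2
Weight = rho * A = 7850 * 0.014728 = 115.6148 kg/m

115.6148 kg/m


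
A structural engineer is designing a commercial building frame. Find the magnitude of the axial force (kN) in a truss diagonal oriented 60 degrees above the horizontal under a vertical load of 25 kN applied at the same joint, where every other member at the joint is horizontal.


At the joint, only the diagonal has a vertical component, so vertical equilibrium gives:
F * sin(60) = 25
F = 25 / sin(60)
= 25 / 0.866025
= 28.87 kN

28.87 kN


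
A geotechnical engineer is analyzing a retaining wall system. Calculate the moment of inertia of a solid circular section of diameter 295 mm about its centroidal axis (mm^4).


r = d / 2 = 295 / 2 = 147.5 mm
I = pi * r^4 / 4 = pi * 147.5^4 / 4
= 371755979.48 mm^4

371755979.48 mm^4


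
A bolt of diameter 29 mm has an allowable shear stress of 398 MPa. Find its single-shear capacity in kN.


A = pi * d^2 / 4 = pi * 29^2 / 4 = 660.5199 mm^2
V = f_v * A / 1000 = 398 * 660.5199 / 1000
= 262.8869 kN

262.8869 kN


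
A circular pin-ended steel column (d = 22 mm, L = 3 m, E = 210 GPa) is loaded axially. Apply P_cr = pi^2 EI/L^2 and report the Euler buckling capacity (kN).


I = pi * d^4 / 64 = 11499.01 mm^4
L = 3000.0 mm
P_cr = pi^2 * E * I / L^2
= 9.8696 * 210000.0 * 11499.01 / 3000.0^2
= 2648.12 N = 2.6481 kN

2.6481 kN


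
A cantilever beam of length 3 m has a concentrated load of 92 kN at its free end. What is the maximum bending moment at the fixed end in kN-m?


For a cantilever with a point load at the free end:
M_max = P * L = 92 * 3 = 276 kN-m

276 kN-m


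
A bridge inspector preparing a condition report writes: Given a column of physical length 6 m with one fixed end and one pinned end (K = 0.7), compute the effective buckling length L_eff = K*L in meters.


L_eff = K * L
= 0.7 * 6
= 4.2 m

4.2 m


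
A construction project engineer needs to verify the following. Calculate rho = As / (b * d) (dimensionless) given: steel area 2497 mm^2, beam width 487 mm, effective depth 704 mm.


rho = As / (b * d)
= 2497 / (487 * 704)
= 2497 / 342848
= 0.007283 (dimensionless)

0.007283 (dimensionless)


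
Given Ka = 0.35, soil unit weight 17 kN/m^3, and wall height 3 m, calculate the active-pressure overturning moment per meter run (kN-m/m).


Pa = 0.5 * Ka * gamma * H^2
= 0.5 * 0.35 * 17 * 3^2
= 26.775 kN/m
Arm = H / 3 = 3 / 3 = 1.0 m
Mo = Pa * arm = Pa * H / 3 = 26.775 * 3 / 3 = 26.775 kN-m/m

26.775 kN-m/m


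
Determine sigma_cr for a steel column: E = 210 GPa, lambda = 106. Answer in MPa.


sigma_cr = pi^2 * E / lambda^2
= 9.8696 * 210000.0 / 106^2
= 9.8696 * 210000.0 / 11236
= 184.4622 MPa

184.4622 MPa


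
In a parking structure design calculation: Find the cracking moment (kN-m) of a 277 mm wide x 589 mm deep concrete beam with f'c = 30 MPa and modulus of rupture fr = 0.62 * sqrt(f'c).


fr = 0.62 * sqrt(30) = 0.62 * 5.4772 = 3.3959 MPa
I = 277 * 589^3 / 12 = 4716766826.08 mm^4
y_t = 294.5 mm
M_cr = fr * I / y_t = 3.3959 * 4716766826.08 / 294.5 N-mm
= 54.389 kN-m

54.389 kN-m


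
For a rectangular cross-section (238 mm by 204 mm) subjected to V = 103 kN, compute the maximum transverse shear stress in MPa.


A = b * h = 238 * 204 = 48552 mm^2
V = 103 kN = 103000.0 N
tau_max = 1.5 * V / A = 1.5 * 103000.0 / 48552
= 3.1822 MPa

3.1822 MPa


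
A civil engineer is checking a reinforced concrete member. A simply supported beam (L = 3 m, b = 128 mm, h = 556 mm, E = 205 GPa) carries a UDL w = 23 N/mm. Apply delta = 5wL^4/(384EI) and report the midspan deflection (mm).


I = 128 * 556^3 / 12 = 1833382570.67 mm^4
L = 3000.0 mm, w = 23 N/mm, E = 205000.0 MPa
delta = 5 * w * L^4 / (384 * E * I)
= 5 * 23 * 3000.0^4 / (384 * 205000.0 * 1833382570.67)
= 0.0645 mm

0.0645 mm


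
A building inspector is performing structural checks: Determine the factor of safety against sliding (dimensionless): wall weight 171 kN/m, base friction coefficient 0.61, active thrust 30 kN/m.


Resisting force = mu * W = 0.61 * 171 = 104.31 kN/m
FOS = Resisting / Driving = 104.31 / 30
= 3.477 (dimensionless)

3.477 (dimensionless)


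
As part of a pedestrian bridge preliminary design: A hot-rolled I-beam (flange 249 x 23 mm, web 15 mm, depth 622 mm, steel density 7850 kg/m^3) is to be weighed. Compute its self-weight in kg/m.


A_flanges = 2 * 249 * 23 = 11454 mm^2
A_web = (622 - 2 * 23) * 15 = 8640 mm^2
A_total = 11454 + 8640 = 20094 mm^2 = 0.020094 m^2
Weight = rho * A = 7850 * 0.020094 = 157.7379 kg/m

157.7379 kg/m


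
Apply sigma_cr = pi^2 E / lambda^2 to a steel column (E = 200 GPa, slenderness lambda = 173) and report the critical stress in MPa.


sigma_cr = pi^2 * E / lambda^2
= 9.8696 * 200000.0 / 173^2
= 9.8696 * 200000.0 / 29929
= 65.9535 MPa

65.9535 MPa


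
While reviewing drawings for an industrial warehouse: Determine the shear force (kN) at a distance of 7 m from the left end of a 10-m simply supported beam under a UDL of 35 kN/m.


R_A = w * L / 2 = 35 * 10 / 2 = 175.0 kN
V(x) = R_A - w * x = 175.0 - 35 * 7
= -70.0 kN

-70.0 kN


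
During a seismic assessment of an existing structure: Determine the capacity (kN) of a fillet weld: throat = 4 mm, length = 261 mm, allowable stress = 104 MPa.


Strength = throat * length * allowable stress
= 4 * 261 * 104 N
= 108576 N
= 108.58 kN

108.58 kN


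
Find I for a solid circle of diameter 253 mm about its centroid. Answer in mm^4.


r = d / 2 = 253 / 2 = 126.5 mm
I = pi * r^4 / 4 = pi * 126.5^4 / 4
= 201118482.47 mm^4

201118482.47 mm^4


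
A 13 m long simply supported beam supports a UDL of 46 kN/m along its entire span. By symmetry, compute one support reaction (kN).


Total load = w * L = 46 * 13 = 598 kN
By symmetry, each reaction R = total / 2 = 598 / 2 = 299.0 kN

299.0 kN


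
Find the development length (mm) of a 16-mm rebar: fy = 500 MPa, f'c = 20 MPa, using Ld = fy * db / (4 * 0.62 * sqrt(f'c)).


Ld = (fy * db) / (4 * 0.62 * sqrt(f'c))
= (500 * 16) / (4 * 0.62 * sqrt(20))
= 8000 / 11.0909
= 721.31 mm

721.31 mm


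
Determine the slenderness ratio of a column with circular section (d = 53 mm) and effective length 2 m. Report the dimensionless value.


Radius of gyration r = d / 4 = 53 / 4 = 13.25 mm
L_eff = 2000.0 mm
Slenderness ratio = L / r = 2000.0 / 13.25 = 150.94 (dimensionless)

150.94 (dimensionless)


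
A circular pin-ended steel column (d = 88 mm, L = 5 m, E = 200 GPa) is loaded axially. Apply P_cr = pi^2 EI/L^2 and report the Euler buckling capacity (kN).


I = pi * d^4 / 64 = 2943747.71 mm^4
L = 5000.0 mm
P_cr = pi^2 * E * I / L^2
= 9.8696 * 200000.0 * 2943747.71 / 5000.0^2
= 232429.0 N = 232.429 kN

232.429 kN


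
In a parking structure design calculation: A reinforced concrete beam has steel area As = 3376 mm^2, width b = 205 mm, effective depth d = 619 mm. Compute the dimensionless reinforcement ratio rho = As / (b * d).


rho = As / (b * d)
= 3376 / (205 * 619)
= 3376 / 126895
= 0.026605 (dimensionless)

0.026605 (dimensionless)


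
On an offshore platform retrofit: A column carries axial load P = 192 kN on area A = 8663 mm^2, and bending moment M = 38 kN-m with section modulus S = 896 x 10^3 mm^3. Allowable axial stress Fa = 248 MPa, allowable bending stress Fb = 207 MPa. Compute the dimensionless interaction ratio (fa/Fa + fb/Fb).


f_a = P / A = 192000.0 / 8663 = 22.1632 MPa
f_b = M / S = 38000000.0 / 896000.0 = 42.4107 MPa
Ratio = f_a / Fa + f_b / Fb
= 22.1632 / 248 + 42.4107 / 207
= 0.2943 (dimensionless)

0.2943 (dimensionless)


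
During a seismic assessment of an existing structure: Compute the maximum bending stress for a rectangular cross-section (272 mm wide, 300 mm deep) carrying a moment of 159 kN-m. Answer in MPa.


I = b * h^3 / 12 = 272 * 300^3 / 12 = 612000000.0 mm^4
y = h / 2 = 300 / 2 = 150.0 mm
M = 159 kN-m = 159000000.0 N-mm
sigma = M * y / I = 159000000.0 * 150.0 / 612000000.0
= 38.97 MPa

38.97 MPa


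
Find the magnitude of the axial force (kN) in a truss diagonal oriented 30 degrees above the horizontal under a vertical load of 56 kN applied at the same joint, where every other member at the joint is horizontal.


At the joint, only the diagonal has a vertical component, so vertical equilibrium gives:
F * sin(30) = 56
F = 56 / sin(30)
= 56 / 0.5
= 112.0 kN

112.0 kN


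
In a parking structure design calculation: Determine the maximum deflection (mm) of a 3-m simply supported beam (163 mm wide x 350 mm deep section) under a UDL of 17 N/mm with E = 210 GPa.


I = 163 * 350^3 / 12 = 582385416.67 mm^4
L = 3000.0 mm, w = 17 N/mm, E = 210000.0 MPa
delta = 5 * w * L^4 / (384 * E * I)
= 5 * 17 * 3000.0^4 / (384 * 210000.0 * 582385416.67)
= 0.1466 mm

0.1466 mm


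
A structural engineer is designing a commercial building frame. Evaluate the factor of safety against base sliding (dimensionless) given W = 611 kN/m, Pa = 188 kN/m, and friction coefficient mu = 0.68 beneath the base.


Resisting force = mu * W = 0.68 * 611 = 415.48 kN/m
FOS = Resisting / Driving = 415.48 / 188
= 2.21 (dimensionless)

2.21 (dimensionless)


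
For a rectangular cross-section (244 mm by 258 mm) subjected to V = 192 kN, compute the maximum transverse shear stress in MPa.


A = b * h = 244 * 258 = 62952 mm^2
V = 192 kN = 192000.0 N
tau_max = 1.5 * V / A = 1.5 * 192000.0 / 62952
= 4.5749 MPa

4.5749 MPa


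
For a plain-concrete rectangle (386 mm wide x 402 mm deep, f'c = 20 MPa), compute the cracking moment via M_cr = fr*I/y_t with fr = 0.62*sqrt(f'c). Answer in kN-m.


fr = 0.62 * sqrt(20) = 0.62 * 4.4721 = 2.7727 MPa
I = 386 * 402^3 / 12 = 2089701324.0 mm^4
y_t = 201.0 mm
M_cr = fr * I / y_t = 2.7727 * 2089701324.0 / 201.0 N-mm
= 28.8267 kN-m

28.8267 kN-m


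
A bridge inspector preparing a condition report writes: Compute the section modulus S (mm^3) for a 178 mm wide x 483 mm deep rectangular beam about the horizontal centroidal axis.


S = b * h^2 / 6
= 178 * 483^2 / 6
= 178 * 233289 / 6
= 6920907.0 mm^3

6920907.0 mm^3


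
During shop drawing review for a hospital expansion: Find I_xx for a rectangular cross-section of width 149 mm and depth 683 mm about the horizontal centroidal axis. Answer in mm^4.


I = b * h^3 / 12
= 149 * 683^3 / 12
= 149 * 318611987 / 12
= 3956098838.58 mm^4

3956098838.58 mm^4


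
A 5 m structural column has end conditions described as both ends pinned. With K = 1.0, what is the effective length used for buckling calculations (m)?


L_eff = K * L
= 1.0 * 5
= 5.0 m

5.0 m


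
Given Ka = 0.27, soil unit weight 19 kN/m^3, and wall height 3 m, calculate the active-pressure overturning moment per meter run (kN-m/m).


Pa = 0.5 * Ka * gamma * H^2
= 0.5 * 0.27 * 19 * 3^2
= 23.085 kN/m
Arm = H / 3 = 3 / 3 = 1.0 m
Mo = Pa * arm = Pa * H / 3 = 23.085 * 3 / 3 = 23.085 kN-m/m

23.085 kN-m/m


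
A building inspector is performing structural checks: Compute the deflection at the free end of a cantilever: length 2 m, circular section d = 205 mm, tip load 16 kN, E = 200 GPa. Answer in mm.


I = pi * d^4 / 64 = pi * 205^4 / 64 = 86693261.7 mm^4
L = 2000.0 mm, P = 16000.0 N, E = 200000.0 MPa
delta = P * L^3 / (3 * E * I)
= 16000.0 * 2000.0^3 / (3 * 200000.0 * 86693261.7)
= 2.4608 mm

2.4608 mm
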